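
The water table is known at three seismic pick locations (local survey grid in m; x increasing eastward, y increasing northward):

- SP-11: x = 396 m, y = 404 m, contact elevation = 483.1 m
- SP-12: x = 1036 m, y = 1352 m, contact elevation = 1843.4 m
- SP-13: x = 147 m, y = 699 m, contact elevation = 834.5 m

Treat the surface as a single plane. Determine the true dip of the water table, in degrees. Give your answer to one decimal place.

53.2°

Two edge vectors: SP-11→SP-12 = (640, 948, 1360.3), SP-11→SP-13 = (-249, 295, 351.4).
Normal n = (SP-11→SP-12) × (SP-11→SP-13) = (-68161.3, -563610.7, 424852).
So ∂z/∂x = −n_x/n_z = 0.16044 and ∂z/∂y = −n_y/n_z = 1.32660.
Gradient magnitude |∇z| = √(a² + b²) = √(0.02574 + 1.75988) = 1.33627.
True dip = arctan(1.33627) = 53.2°, dipping toward S (azimuth ≈ 187°).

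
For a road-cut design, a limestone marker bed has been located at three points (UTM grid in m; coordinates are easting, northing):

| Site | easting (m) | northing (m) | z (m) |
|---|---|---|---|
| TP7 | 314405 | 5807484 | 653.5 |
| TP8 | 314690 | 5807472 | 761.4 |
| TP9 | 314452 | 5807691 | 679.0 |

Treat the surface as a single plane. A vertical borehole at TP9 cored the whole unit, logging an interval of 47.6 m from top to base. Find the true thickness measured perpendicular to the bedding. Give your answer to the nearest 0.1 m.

Let the plane be z = a·easting + b·northing + c.
TP8−TP7: 285a − 12b = 107.9;  TP9−TP7: 47a + 207b = 25.5.
Solving gives a = 0.38015, b = 0.03687.
|∇z| = √(a²+b²) = 0.38193, so dip δ = arctan(0.38193) = 20.90°.
True thickness = vertical thickness × cos δ = 47.6 × cos 20.90° = 44.5 m.

44.5 m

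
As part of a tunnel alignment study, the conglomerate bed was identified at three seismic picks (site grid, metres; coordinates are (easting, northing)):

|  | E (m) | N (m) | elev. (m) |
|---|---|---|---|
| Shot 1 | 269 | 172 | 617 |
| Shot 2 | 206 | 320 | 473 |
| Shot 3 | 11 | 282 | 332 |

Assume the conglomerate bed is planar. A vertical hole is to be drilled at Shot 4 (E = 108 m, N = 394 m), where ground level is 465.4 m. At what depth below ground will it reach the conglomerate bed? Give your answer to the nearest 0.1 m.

120.4 m

Let the plane be z = a·E + b·N + c.
Shot 2−Shot 1: −63a + 148b = −144;  Shot 3−Shot 1: −258a + 110b = −285.
Solving gives a = 0.84277, b = −0.61423.
Then c = 617 − a·269 − b·172 = 495.94.
At (108, 394): z_contact = 91.02 − 242.00 + 495.94 = 344.96 m.
Depth below ground = 465.4 − 344.96 = 120.4 m.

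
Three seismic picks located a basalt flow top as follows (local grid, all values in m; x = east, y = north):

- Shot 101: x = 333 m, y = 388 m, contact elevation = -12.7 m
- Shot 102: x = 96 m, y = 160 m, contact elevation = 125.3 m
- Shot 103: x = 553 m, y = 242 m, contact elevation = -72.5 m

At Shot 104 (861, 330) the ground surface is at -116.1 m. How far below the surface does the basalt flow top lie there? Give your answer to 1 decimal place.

96.0 m

Two edge vectors: Shot 101→Shot 102 = (-237, -228, 138), Shot 101→Shot 103 = (220, -146, -59.8).
Normal n = (Shot 101→Shot 102) × (Shot 101→Shot 103) = (33782.4, 16187.4, 84762).
So ∂z/∂x = −n_x/n_z = −0.39856 and ∂z/∂y = −n_y/n_z = −0.19097.
Intercept c from Shot 101: -12.7 + 132.72 + 74.10 = 194.12.
At (861, 330): z_contact = −343.16 − 63.02 + 194.12 = -212.06 m.
Depth below ground = -116.1 − (-212.06) = 96.0 m.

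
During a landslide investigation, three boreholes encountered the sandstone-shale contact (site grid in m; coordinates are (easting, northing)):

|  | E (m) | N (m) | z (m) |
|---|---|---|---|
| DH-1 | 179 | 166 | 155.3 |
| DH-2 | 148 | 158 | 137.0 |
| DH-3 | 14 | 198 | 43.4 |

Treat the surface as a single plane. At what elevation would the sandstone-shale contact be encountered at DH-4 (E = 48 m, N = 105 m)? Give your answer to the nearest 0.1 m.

83.3 m

Two edge vectors: DH-1→DH-2 = (-31, -8, -18.3), DH-1→DH-3 = (-165, 32, -111.9).
Normal n = (DH-1→DH-2) × (DH-1→DH-3) = (1480.8, -449.4, -2312).
So ∂z/∂E = −n_x/n_z = 0.64048 and ∂z/∂N = −n_y/n_z = −0.19438.
Intercept c from DH-1: 155.3 − 114.65 + 32.27 = 72.92.
At (48, 105): z = 30.7 − 20.4 + 72.92 = 83.3 m.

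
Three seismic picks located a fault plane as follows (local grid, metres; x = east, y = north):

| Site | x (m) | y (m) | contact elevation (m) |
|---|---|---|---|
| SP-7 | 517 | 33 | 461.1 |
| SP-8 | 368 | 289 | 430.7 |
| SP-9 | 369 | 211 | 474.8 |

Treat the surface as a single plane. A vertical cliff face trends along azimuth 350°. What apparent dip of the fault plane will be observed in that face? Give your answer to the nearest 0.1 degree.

Let the plane be z = a·x + b·y + c.
SP-8−SP-7: −149a + 256b = −30.4;  SP-9−SP-7: −148a + 178b = 13.7.
Solving gives a = −0.78466, b = −0.57544.
Unit vector along 350° is (sin 350°, cos 350°) = (-0.1736, 0.9848).
Slope in that direction = a·(-0.1736) + b·(0.9848) = −0.43045.
Apparent dip = arctan|0.43045| = 23.3° (true dip is 44.2°, so apparent ≤ true as expected).

23.3°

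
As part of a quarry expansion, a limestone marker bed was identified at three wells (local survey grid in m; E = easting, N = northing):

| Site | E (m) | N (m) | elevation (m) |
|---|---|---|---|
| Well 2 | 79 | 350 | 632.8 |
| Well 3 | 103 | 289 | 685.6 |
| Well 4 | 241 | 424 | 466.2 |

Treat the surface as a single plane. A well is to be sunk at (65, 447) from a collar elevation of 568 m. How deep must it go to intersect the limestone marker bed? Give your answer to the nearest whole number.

32 m

Let the plane be z = a·E + b·N + c.
Well 3−Well 2: 24a − 61b = 52.8;  Well 4−Well 2: 162a + 74b = −166.6.
Solving gives a = −0.53658, b = −1.07669.
Then c = 632.8 − a·79 − b·350 = 1052.03.
At (65, 447): z_contact = −34.9 − 481.3 + 1052.03 = 535.9 m.
Depth below ground = 568 − 535.9 = 32 m.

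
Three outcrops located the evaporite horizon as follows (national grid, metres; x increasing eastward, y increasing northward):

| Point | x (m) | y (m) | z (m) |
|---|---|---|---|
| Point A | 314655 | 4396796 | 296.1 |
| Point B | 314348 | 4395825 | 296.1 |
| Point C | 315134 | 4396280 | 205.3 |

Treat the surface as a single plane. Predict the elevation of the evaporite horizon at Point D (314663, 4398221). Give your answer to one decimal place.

Two edge vectors: Point A→Point B = (-307, -971, 0), Point A→Point C = (479, -516, -90.8).
Normal n = (Point A→Point B) × (Point A→Point C) = (88166.8, -27875.6, 623521).
So ∂z/∂x = −n_x/n_z = −0.141401492 and ∂z/∂y = −n_y/n_z = 0.044706754.
Intercept c from Point A: 296.1 + 44492.69 − 196566.48 = −151777.69.
At (314663, 4398221): z = −44493.8 + 196630.2 − 151777.69 = 358.7 m.

358.7 m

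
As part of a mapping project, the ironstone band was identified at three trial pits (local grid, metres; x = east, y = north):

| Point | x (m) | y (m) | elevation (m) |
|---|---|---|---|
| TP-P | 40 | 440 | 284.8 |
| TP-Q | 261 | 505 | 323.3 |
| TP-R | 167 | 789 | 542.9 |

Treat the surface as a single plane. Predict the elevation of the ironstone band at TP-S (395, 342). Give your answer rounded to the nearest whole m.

193 m

Let the plane be z = a·x + b·y + c.
TP-Q−TP-P: 221a + 65b = 38.5;  TP-R−TP-P: 127a + 349b = 258.1.
Solving gives a = −0.04849, b = 0.75719.
Then c = 284.8 − a·40 − b·440 = −46.42.
At (395, 342): z = −19.2 + 259.0 − 46.42 = 193.4 m.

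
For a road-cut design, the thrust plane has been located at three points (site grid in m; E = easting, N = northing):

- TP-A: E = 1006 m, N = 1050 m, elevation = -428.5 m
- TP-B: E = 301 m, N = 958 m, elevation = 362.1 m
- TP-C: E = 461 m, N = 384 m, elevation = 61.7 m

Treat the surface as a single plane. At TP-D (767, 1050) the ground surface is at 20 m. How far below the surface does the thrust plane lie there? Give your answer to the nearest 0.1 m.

Two edge vectors: TP-A→TP-B = (-705, -92, 790.6), TP-A→TP-C = (-545, -666, 490.2).
Normal n = (TP-A→TP-B) × (TP-A→TP-C) = (481441.2, -85286, 419390).
So ∂z/∂E = −n_x/n_z = −1.147956 and ∂z/∂N = −n_y/n_z = 0.203357.
Intercept c from TP-A: -428.5 + 1154.84 − 213.53 = 512.82.
At (767, 1050): z_contact = −880.48 + 213.53 + 512.82 = -154.14 m.
Depth below ground = 20 − (-154.14) = 174.1 m.

174.1 m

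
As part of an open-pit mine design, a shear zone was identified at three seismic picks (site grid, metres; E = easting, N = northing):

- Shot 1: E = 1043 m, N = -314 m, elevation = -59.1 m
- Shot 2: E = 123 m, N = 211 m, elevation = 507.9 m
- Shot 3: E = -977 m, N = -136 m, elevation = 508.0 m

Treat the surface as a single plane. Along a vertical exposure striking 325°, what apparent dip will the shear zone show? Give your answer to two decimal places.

Two edge vectors: Shot 1→Shot 2 = (-920, 525, 567), Shot 1→Shot 3 = (-2020, 178, 567.1).
Normal n = (Shot 1→Shot 2) × (Shot 1→Shot 3) = (196801.5, -623608, 896740).
So ∂z/∂E = −n_x/n_z = −0.21946 and ∂z/∂N = −n_y/n_z = 0.69542.
Unit vector along 325° is (sin 325°, cos 325°) = (-0.5736, 0.8192).
Slope in that direction = a·(-0.5736) + b·(0.8192) = 0.69553.
Apparent dip = arctan|0.69553| = 34.82° (true dip is 36.1°, so apparent ≤ true as expected).

34.82°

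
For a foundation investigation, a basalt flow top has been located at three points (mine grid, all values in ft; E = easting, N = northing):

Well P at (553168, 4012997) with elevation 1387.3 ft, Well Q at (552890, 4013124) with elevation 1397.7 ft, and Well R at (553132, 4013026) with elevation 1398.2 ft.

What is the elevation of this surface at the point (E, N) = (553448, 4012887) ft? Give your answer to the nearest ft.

Let the plane be z = a·E + b·N + c.
Well Q−Well P: −278a + 127b = 10.4;  Well R−Well P: −36a + 29b = 10.9.
Solving gives a = 0.31022923, b = 0.76097421.
Then c = 1387.3 − a·553168 − b·4012997 = −3224008.81.
At (553448, 4012887): z = 171695.7 + 3053703.5 − 3224008.81 = 1390.5 ft.

1390 ft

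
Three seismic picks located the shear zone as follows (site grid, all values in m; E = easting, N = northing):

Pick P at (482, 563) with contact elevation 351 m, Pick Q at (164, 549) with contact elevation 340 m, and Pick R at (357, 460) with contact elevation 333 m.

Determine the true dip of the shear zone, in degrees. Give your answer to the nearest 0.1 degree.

Let the plane be z = a·E + b·N + c.
Pick Q−Pick P: −318a − 14b = −11;  Pick R−Pick P: −125a − 103b = −18.
Solving gives a = 0.02842, b = 0.14027.
Gradient magnitude |∇z| = √(a² + b²) = √(0.00081 + 0.01968) = 0.14312.
True dip = arctan(0.14312) = 8.1°, dipping toward SSW (azimuth ≈ 191°).

8.1°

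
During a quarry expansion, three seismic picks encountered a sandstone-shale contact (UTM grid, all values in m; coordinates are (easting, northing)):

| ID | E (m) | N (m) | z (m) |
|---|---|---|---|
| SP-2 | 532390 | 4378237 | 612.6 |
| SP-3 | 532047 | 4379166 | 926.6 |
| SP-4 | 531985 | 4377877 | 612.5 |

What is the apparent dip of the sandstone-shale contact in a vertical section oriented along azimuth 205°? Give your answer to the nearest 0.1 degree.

Let the plane be z = a·E + b·N + c.
SP-3−SP-2: −343a + 929b = 314;  SP-4−SP-2: −405a − 360b = −0.1.
Solving gives a = −0.22602, b = 0.25455.
Unit vector along 205° is (sin 205°, cos 205°) = (-0.4226, -0.9063).
Slope in that direction = a·(-0.4226) + b·(-0.9063) = −0.13518.
Apparent dip = arctan|0.13518| = 7.7° (true dip is 18.8°, so apparent ≤ true as expected).

7.7°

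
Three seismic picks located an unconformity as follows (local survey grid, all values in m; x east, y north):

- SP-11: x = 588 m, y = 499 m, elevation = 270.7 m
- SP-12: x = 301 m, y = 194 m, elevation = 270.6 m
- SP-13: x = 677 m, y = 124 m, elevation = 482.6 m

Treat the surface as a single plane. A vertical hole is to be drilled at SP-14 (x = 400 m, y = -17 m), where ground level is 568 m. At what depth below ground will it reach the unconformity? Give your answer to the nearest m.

Two edge vectors: SP-11→SP-12 = (-287, -305, -0.1), SP-11→SP-13 = (89, -375, 211.9).
Normal n = (SP-11→SP-12) × (SP-11→SP-13) = (-64667, 60806.4, 134770).
So ∂z/∂x = −n_x/n_z = 0.47983 and ∂z/∂y = −n_y/n_z = −0.45119.
Intercept c from SP-11: 270.7 − 282.14 + 225.14 = 213.70.
At (400, -17): z_contact = 191.9 + 7.7 + 213.70 = 413.3 m.
Depth below ground = 568 − 413.3 = 155 m.

155 m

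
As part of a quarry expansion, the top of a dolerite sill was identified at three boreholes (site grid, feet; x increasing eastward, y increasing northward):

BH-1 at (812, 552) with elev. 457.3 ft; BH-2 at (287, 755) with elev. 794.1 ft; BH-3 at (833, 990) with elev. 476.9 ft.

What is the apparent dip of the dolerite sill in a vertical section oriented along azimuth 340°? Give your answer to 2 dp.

15.60°

Let the plane be z = a·x + b·y + c.
BH-2−BH-1: −525a + 203b = 336.8;  BH-3−BH-1: 21a + 438b = 19.6.
Solving gives a = −0.61286, b = 0.07413.
Unit vector along 340° is (sin 340°, cos 340°) = (-0.3420, 0.9397).
Slope in that direction = a·(-0.3420) + b·(0.9397) = 0.27927.
Apparent dip = arctan|0.27927| = 15.60° (true dip is 31.7°, so apparent ≤ true as expected).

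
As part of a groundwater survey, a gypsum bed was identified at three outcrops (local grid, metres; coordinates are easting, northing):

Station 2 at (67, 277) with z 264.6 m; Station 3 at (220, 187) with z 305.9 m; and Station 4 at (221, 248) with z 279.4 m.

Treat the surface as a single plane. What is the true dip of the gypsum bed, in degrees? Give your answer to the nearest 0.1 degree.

Let the plane be z = a·easting + b·northing + c.
Station 3−Station 2: 153a − 90b = 41.3;  Station 4−Station 2: 154a − 29b = 14.8.
Solving gives a = 0.01425, b = −0.43466.
Gradient magnitude |∇z| = √(a² + b²) = √(0.00020 + 0.18893) = 0.43489.
True dip = arctan(0.43489) = 23.5°, dipping toward N (azimuth ≈ 358°).

23.5°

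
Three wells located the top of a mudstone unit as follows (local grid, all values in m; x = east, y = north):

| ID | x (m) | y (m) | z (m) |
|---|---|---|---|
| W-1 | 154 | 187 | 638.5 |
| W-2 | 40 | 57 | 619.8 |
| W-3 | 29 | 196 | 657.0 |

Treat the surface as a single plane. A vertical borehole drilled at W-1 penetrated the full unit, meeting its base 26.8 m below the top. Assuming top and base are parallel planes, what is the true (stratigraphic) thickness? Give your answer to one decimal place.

Let the plane be z = a·x + b·y + c.
W-2−W-1: −114a − 130b = −18.7;  W-3−W-1: −125a + 9b = 18.5.
Solving gives a = −0.12947, b = 0.25738.
|∇z| = √(a²+b²) = 0.28811, so dip δ = arctan(0.28811) = 16.07°.
True thickness = vertical thickness × cos δ = 26.8 × cos 16.07° = 25.8 m.

25.8 m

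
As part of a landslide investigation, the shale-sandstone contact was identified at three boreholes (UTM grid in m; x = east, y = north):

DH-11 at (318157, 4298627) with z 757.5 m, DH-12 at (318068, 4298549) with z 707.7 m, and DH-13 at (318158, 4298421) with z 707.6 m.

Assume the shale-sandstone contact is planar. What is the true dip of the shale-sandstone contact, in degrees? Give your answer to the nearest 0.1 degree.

Let the plane be z = a·x + b·y + c.
DH-12−DH-11: −89a − 78b = −49.8;  DH-13−DH-11: 1a − 206b = −49.9.
Solving gives a = 0.34579, b = 0.24391.
Gradient magnitude |∇z| = √(a² + b²) = √(0.11957 + 0.05949) = 0.42316.
True dip = arctan(0.42316) = 22.9°, dipping toward SW (azimuth ≈ 235°).

22.9°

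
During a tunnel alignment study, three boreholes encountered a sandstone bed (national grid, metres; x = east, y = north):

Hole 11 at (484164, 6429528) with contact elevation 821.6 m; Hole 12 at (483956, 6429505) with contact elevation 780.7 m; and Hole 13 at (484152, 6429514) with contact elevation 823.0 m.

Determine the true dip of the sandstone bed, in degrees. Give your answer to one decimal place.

Two edge vectors: Hole 11→Hole 12 = (-208, -23, -40.9), Hole 11→Hole 13 = (-12, -14, 1.4).
Normal n = (Hole 11→Hole 12) × (Hole 11→Hole 13) = (-604.8, 782, 2636).
So ∂z/∂x = −n_x/n_z = 0.22944 and ∂z/∂y = −n_y/n_z = −0.29666.
Gradient magnitude |∇z| = √(a² + b²) = √(0.05264 + 0.08801) = 0.37503.
True dip = arctan(0.37503) = 20.6°, dipping toward NW (azimuth ≈ 322°).

20.6°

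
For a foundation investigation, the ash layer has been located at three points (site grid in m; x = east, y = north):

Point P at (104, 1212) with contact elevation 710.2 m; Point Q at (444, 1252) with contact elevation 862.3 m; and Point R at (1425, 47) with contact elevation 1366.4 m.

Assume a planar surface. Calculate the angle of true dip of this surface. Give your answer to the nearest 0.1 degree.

Let the plane be z = a·x + b·y + c.
Point Q−Point P: 340a + 40b = 152.1;  Point R−Point P: 1321a − 1165b = 656.2.
Solving gives a = 0.45317, b = −0.04941.
Gradient magnitude |∇z| = √(a² + b²) = √(0.20536 + 0.00244) = 0.45585.
True dip = arctan(0.45585) = 24.5°, dipping toward W (azimuth ≈ 276°).

24.5°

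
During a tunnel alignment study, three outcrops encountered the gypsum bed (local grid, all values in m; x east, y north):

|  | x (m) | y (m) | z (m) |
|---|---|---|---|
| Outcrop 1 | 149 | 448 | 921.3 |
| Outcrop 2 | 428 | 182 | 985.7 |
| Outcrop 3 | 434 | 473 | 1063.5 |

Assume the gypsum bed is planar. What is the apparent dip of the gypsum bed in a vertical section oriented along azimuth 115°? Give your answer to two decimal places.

17.89°

Two edge vectors: Outcrop 1→Outcrop 2 = (279, -266, 64.4), Outcrop 1→Outcrop 3 = (285, 25, 142.2).
Normal n = (Outcrop 1→Outcrop 2) × (Outcrop 1→Outcrop 3) = (-39435.2, -21319.8, 82785).
So ∂z/∂x = −n_x/n_z = 0.47636 and ∂z/∂y = −n_y/n_z = 0.25753.
Unit vector along 115° is (sin 115°, cos 115°) = (0.9063, -0.4226).
Slope in that direction = a·(0.9063) + b·(-0.4226) = 0.32289.
Apparent dip = arctan|0.32289| = 17.89° (true dip is 28.4°, so apparent ≤ true as expected).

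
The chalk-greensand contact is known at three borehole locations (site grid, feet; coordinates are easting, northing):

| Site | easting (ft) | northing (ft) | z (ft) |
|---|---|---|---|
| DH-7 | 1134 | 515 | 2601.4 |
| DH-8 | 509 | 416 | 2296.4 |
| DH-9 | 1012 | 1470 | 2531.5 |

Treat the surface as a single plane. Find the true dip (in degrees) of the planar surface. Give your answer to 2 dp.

Let the plane be z = a·easting + b·northing + c.
DH-8−DH-7: −625a − 99b = −305;  DH-9−DH-7: −122a + 955b = −69.9.
Solving gives a = 0.48968, b = −0.01064.
Gradient magnitude |∇z| = √(a² + b²) = √(0.23979 + 0.00011) = 0.48980.
True dip = arctan(0.48980) = 26.10°, dipping toward W (azimuth ≈ 271°).

26.10°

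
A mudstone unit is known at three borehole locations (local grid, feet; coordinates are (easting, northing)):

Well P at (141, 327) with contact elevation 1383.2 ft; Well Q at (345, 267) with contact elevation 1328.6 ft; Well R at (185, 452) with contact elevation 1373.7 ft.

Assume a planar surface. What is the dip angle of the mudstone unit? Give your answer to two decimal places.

14.75°

Let the plane be z = a·E + b·N + c.
Well Q−Well P: 204a − 60b = −54.6;  Well R−Well P: 44a + 125b = −9.5.
Solving gives a = −0.26279, b = 0.01650.
Gradient magnitude |∇z| = √(a² + b²) = √(0.06906 + 0.00027) = 0.26331.
True dip = arctan(0.26331) = 14.75°, dipping toward E (azimuth ≈ 094°).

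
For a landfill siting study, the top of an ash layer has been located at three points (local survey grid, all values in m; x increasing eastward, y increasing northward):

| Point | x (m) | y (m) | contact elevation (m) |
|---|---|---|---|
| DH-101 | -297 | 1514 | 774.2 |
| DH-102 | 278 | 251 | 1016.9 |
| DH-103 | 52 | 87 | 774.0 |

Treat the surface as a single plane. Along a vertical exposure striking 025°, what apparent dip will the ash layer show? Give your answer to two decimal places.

Let the plane be z = a·x + b·y + c.
DH-102−DH-101: 575a − 1263b = 242.7;  DH-103−DH-101: 349a − 1427b = −0.2.
Solving gives a = 0.91270, b = 0.22336.
Unit vector along 025° is (sin 25°, cos 25°) = (0.4226, 0.9063).
Slope in that direction = a·(0.4226) + b·(0.9063) = 0.58815.
Apparent dip = arctan|0.58815| = 30.46° (true dip is 43.2°, so apparent ≤ true as expected).

30.46°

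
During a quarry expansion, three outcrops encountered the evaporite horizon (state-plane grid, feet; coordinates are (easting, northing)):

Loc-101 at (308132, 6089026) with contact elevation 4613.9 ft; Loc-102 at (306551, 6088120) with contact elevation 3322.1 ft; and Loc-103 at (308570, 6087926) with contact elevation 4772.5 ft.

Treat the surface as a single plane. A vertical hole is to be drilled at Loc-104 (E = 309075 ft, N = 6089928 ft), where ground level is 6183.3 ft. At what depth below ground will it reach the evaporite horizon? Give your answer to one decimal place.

745.6 ft

Let the plane be z = a·E + b·N + c.
Loc-102−Loc-101: −1581a − 906b = −1291.8;  Loc-103−Loc-101: 438a − 1100b = 158.6.
Solving gives a = 0.732548850, b = 0.147505815.
Then c = 4613.9 − a·308132 − b·6089026 = −1119274.58.
At (309075, 6089928): z_contact = 226412.54 + 898299.79 − 1119274.58 = 5437.74 ft.
Depth below ground = 6183.3 − 5437.74 = 745.6 ft.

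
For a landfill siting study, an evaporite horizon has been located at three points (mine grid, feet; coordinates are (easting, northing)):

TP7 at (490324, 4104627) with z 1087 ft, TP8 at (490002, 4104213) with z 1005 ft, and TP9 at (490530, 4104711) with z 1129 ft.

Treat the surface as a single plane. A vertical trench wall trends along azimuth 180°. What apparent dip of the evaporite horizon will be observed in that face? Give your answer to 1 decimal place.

Let the plane be z = a·E + b·N + c.
TP8−TP7: −322a − 414b = −82;  TP9−TP7: 206a + 84b = 42.
Solving gives a = 0.18030, b = 0.05783.
Unit vector along 180° is (sin 180°, cos 180°) = (0.0000, -1.0000).
Slope in that direction = a·(0.0000) + b·(-1.0000) = −0.05783.
Apparent dip = arctan|0.05783| = 3.3° (true dip is 10.7°, so apparent ≤ true as expected).

3.3°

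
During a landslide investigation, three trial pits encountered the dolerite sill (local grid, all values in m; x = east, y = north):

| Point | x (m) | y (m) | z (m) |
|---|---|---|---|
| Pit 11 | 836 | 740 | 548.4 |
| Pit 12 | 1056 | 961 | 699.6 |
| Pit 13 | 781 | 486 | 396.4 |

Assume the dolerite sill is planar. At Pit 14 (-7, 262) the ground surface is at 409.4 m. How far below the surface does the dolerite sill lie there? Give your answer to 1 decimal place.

Two edge vectors: Pit 11→Pit 12 = (220, 221, 151.2), Pit 11→Pit 13 = (-55, -254, -152).
Normal n = (Pit 11→Pit 12) × (Pit 11→Pit 13) = (4812.8, 25124, -43725).
So ∂z/∂x = −n_x/n_z = 0.110070 and ∂z/∂y = −n_y/n_z = 0.574591.
Intercept c from Pit 11: 548.4 − 92.02 − 425.20 = 31.18.
At (-7, 262): z_contact = −0.77 + 150.54 + 31.18 = 180.96 m.
Depth below ground = 409.4 − 180.96 = 228.4 m.

228.4 m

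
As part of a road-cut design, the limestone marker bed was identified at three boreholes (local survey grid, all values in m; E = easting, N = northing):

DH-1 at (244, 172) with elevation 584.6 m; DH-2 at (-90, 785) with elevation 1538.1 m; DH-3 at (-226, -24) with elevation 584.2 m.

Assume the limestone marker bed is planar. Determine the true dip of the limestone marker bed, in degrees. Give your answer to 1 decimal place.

Let the plane be z = a·E + b·N + c.
DH-2−DH-1: −334a + 613b = 953.5;  DH-3−DH-1: −470a − 196b = −0.4.
Solving gives a = −0.52787, b = 1.26785.
Gradient magnitude |∇z| = √(a² + b²) = √(0.27865 + 1.60744) = 1.37335.
True dip = arctan(1.37335) = 53.9°, dipping toward SSE (azimuth ≈ 157°).

53.9°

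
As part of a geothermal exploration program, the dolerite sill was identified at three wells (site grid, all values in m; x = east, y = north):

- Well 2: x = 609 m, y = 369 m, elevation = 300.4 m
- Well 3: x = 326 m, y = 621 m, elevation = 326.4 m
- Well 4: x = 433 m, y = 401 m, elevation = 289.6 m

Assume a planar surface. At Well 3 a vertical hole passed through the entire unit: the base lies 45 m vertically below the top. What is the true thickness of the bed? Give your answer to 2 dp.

Let the plane be z = a·x + b·y + c.
Well 3−Well 2: −283a + 252b = 26;  Well 4−Well 2: −176a + 32b = −10.8.
Solving gives a = 0.10068, b = 0.21624.
|∇z| = √(a²+b²) = 0.23853, so dip δ = arctan(0.23853) = 13.42°.
True thickness = vertical thickness × cos δ = 45 × cos 13.42° = 43.77 m.

43.77 m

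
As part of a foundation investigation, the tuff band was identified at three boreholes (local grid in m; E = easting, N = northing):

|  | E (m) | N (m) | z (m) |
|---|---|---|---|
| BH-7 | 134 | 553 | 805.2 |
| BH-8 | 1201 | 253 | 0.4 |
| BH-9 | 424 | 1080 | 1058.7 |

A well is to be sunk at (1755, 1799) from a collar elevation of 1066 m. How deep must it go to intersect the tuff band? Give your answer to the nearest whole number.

Let the plane be z = a·E + b·N + c.
BH-8−BH-7: 1067a − 300b = −804.8;  BH-9−BH-7: 290a + 527b = 253.5.
Solving gives a = −0.53608, b = 0.77602.
Then c = 805.2 − a·134 − b·553 = 447.90.
At (1755, 1799): z_contact = −940.8 + 1396.1 + 447.90 = 903.1 m.
Depth below ground = 1066 − 903.1 = 163 m.

163 m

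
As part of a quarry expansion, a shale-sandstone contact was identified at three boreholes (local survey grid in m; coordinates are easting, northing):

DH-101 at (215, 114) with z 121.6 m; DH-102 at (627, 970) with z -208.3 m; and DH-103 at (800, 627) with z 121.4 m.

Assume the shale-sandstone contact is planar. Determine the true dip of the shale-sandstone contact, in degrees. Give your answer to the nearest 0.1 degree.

41.6°

Two edge vectors: DH-101→DH-102 = (412, 856, -329.9), DH-101→DH-103 = (585, 513, -0.2).
Normal n = (DH-101→DH-102) × (DH-101→DH-103) = (169067.5, -192909.1, -289404).
So ∂z/∂easting = −n_x/n_z = 0.58419 and ∂z/∂northing = −n_y/n_z = −0.66657.
Gradient magnitude |∇z| = √(a² + b²) = √(0.34128 + 0.44432) = 0.88634.
True dip = arctan(0.88634) = 41.6°, dipping toward NW (azimuth ≈ 319°).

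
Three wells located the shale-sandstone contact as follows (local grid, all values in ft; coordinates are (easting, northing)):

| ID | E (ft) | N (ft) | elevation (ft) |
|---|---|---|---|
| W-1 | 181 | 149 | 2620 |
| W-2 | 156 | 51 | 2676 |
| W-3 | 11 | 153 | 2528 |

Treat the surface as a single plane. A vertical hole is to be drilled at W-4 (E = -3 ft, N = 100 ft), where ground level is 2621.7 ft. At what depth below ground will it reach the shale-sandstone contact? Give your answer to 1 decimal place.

63.7 ft

Two edge vectors: W-1→W-2 = (-25, -98, 56), W-1→W-3 = (-170, 4, -92).
Normal n = (W-1→W-2) × (W-1→W-3) = (8792, -11820, -16760).
So ∂z/∂E = −n_x/n_z = 0.52458 and ∂z/∂N = −n_y/n_z = −0.70525.
Intercept c from W-1: 2620 − 94.95 + 105.08 = 2630.13.
At (-3, 100): z_contact = −1.57 − 70.53 + 2630.13 = 2558.03 ft.
Depth below ground = 2621.7 − 2558.03 = 63.7 ft.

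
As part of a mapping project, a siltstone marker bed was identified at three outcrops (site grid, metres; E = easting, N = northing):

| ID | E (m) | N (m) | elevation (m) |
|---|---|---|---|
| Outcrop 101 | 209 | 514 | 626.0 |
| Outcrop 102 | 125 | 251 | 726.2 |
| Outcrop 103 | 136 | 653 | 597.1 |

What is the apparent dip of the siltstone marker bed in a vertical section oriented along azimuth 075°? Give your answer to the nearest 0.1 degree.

15.6°

Let the plane be z = a·E + b·N + c.
Outcrop 102−Outcrop 101: −84a − 263b = 100.2;  Outcrop 103−Outcrop 101: −73a + 139b = −28.9.
Solving gives a = −0.20493, b = −0.31554.
Unit vector along 075° is (sin 75°, cos 75°) = (0.9659, 0.2588).
Slope in that direction = a·(0.9659) + b·(0.2588) = −0.27961.
Apparent dip = arctan|0.27961| = 15.6° (true dip is 20.6°, so apparent ≤ true as expected).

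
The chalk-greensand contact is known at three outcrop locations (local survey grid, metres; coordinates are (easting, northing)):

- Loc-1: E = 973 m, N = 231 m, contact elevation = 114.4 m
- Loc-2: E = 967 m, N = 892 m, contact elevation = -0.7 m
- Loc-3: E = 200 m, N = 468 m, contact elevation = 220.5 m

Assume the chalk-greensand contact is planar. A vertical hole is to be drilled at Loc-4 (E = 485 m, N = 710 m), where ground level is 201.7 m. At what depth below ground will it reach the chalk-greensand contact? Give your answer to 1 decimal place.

Two edge vectors: Loc-1→Loc-2 = (-6, 661, -115.1), Loc-1→Loc-3 = (-773, 237, 106.1).
Normal n = (Loc-1→Loc-2) × (Loc-1→Loc-3) = (97410.8, 89608.9, 509531).
So ∂z/∂E = −n_x/n_z = −0.19118 and ∂z/∂N = −n_y/n_z = −0.17587.
Intercept c from Loc-1: 114.4 + 186.02 + 40.62 = 341.04.
At (485, 710): z_contact = −92.72 − 124.86 + 341.04 = 123.46 m.
Depth below ground = 201.7 − 123.46 = 78.2 m.

78.2 m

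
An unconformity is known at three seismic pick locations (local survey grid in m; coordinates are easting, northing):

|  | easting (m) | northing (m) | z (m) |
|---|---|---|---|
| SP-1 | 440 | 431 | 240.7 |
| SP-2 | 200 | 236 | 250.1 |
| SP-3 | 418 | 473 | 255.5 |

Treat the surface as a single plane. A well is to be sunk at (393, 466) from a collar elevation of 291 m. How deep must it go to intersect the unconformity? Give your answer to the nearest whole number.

31 m

Let the plane be z = a·easting + b·northing + c.
SP-2−SP-1: −240a − 195b = 9.4;  SP-3−SP-1: −22a + 42b = 14.8.
Solving gives a = −0.22831, b = 0.23279.
Then c = 240.7 − a·440 − b·431 = 240.82.
At (393, 466): z_contact = −89.7 + 108.5 + 240.82 = 259.6 m.
Depth below ground = 291 − 259.6 = 31 m.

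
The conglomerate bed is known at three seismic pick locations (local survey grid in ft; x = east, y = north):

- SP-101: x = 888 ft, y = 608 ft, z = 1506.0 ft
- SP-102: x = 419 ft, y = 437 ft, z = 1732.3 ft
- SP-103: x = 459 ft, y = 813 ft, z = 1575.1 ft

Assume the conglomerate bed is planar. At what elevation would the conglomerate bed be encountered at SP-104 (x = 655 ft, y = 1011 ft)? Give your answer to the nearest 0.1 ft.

1432.2 ft

Let the plane be z = a·x + b·y + c.
SP-102−SP-101: −469a − 171b = 226.3;  SP-103−SP-101: −429a + 205b = 69.1.
Solving gives a = −0.343400, b = −0.381553.
Then c = 1506 − a·888 − b·608 = 2042.92.
At (655, 1011): z = −224.9 − 385.8 + 2042.92 = 1432.2 ft.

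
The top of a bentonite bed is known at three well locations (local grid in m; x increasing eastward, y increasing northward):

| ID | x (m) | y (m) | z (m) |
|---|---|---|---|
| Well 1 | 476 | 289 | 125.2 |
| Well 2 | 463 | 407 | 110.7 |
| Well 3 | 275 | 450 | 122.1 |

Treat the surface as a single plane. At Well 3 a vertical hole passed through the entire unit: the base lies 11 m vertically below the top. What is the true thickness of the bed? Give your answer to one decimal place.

10.9 m

Two edge vectors: Well 1→Well 2 = (-13, 118, -14.5), Well 1→Well 3 = (-201, 161, -3.1).
Normal n = (Well 1→Well 2) × (Well 1→Well 3) = (1968.7, 2874.2, 21625).
So ∂z/∂x = −n_x/n_z = −0.09104 and ∂z/∂y = −n_y/n_z = −0.13291.
|∇z| = √(a²+b²) = 0.16110, so dip δ = arctan(0.16110) = 9.15°.
True thickness = vertical thickness × cos δ = 11 × cos 9.15° = 10.9 m.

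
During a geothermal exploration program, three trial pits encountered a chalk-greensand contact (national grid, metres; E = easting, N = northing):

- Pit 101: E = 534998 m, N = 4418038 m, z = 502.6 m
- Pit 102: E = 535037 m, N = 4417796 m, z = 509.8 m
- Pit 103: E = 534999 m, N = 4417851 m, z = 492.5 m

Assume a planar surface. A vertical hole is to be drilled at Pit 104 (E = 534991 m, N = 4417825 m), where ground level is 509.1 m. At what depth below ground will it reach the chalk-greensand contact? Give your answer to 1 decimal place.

22.4 m

Two edge vectors: Pit 101→Pit 102 = (39, -242, 7.2), Pit 101→Pit 103 = (1, -187, -10.1).
Normal n = (Pit 101→Pit 102) × (Pit 101→Pit 103) = (3790.6, 401.1, -7051).
So ∂z/∂E = −n_x/n_z = 0.537597504 and ∂z/∂N = −n_y/n_z = 0.056885548.
Intercept c from Pit 101: 502.6 − 287613.59 − 251322.51 = −538433.50.
At (534991, 4417825): z_contact = 287609.83 + 251310.40 − 538433.50 = 486.72 m.
Depth below ground = 509.1 − 486.72 = 22.4 m.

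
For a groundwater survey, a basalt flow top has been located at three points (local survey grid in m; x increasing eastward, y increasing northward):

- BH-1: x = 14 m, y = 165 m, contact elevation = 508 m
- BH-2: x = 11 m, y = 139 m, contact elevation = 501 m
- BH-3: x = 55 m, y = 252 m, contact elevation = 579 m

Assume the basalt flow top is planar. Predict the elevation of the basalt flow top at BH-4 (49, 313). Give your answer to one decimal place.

575.4 m

Let the plane be z = a·x + b·y + c.
BH-2−BH-1: −3a − 26b = −7;  BH-3−BH-1: 41a + 87b = 71.
Solving gives a = 1.53665, b = 0.09193.
Then c = 508 − a·14 − b·165 = 471.32.
At (49, 313): z = 75.3 + 28.8 + 471.32 = 575.4 m.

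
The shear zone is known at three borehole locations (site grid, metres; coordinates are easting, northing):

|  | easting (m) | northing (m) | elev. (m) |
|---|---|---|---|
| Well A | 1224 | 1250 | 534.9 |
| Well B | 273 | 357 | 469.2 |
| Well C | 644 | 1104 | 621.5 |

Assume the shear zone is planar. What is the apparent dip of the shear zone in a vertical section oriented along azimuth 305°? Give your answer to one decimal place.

Two edge vectors: Well A→Well B = (-951, -893, -65.7), Well A→Well C = (-580, -146, 86.6).
Normal n = (Well A→Well B) × (Well A→Well C) = (-86926, 120462.6, -379094).
So ∂z/∂easting = −n_x/n_z = −0.22930 and ∂z/∂northing = −n_y/n_z = 0.31776.
Unit vector along 305° is (sin 305°, cos 305°) = (-0.8192, 0.5736).
Slope in that direction = a·(-0.8192) + b·(0.5736) = 0.37009.
Apparent dip = arctan|0.37009| = 20.3° (true dip is 21.4°, so apparent ≤ true as expected).

20.3°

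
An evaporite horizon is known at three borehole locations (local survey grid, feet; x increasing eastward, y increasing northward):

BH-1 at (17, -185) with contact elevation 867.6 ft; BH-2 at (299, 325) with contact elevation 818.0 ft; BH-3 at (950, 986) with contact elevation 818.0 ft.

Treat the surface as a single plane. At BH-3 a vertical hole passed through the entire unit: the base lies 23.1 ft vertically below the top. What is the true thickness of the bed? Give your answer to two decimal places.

22.03 ft

Let the plane be z = a·x + b·y + c.
BH-2−BH-1: 282a + 510b = −49.6;  BH-3−BH-1: 933a + 1171b = −49.6.
Solving gives a = 0.22516, b = −0.22176.
|∇z| = √(a²+b²) = 0.31603, so dip δ = arctan(0.31603) = 17.54°.
True thickness = vertical thickness × cos δ = 23.1 × cos 17.54° = 22.03 ft.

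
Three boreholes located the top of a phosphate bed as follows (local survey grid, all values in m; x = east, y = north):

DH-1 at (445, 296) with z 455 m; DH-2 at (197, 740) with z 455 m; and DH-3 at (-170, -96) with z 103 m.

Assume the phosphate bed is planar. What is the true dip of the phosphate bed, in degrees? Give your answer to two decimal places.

25.80°

Let the plane be z = a·x + b·y + c.
DH-2−DH-1: −248a + 444b = 0;  DH-3−DH-1: −615a − 392b = −352.
Solving gives a = 0.42209, b = 0.23576.
Gradient magnitude |∇z| = √(a² + b²) = √(0.17816 + 0.05558) = 0.48346.
True dip = arctan(0.48346) = 25.80°, dipping toward WSW (azimuth ≈ 241°).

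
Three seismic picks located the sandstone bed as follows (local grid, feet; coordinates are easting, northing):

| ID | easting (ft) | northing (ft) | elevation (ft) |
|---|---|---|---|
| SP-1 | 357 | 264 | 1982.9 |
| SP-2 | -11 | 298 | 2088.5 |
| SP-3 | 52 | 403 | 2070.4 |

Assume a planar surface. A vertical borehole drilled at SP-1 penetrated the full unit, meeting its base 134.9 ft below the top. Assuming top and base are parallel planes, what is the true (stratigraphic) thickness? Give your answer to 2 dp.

129.67 ft

Two edge vectors: SP-1→SP-2 = (-368, 34, 105.6), SP-1→SP-3 = (-305, 139, 87.5).
Normal n = (SP-1→SP-2) × (SP-1→SP-3) = (-11703.4, -8, -40782).
So ∂z/∂easting = −n_x/n_z = −0.28697 and ∂z/∂northing = −n_y/n_z = −0.00020.
|∇z| = √(a²+b²) = 0.28697, so dip δ = arctan(0.28697) = 16.01°.
True thickness = vertical thickness × cos δ = 134.9 × cos 16.01° = 129.67 ft.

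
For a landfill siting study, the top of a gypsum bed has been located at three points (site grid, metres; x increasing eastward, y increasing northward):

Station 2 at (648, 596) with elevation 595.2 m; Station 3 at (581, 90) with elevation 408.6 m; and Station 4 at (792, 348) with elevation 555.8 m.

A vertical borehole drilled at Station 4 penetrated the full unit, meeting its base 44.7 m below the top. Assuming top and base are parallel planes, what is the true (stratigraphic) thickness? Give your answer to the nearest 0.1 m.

Two edge vectors: Station 2→Station 3 = (-67, -506, -186.6), Station 2→Station 4 = (144, -248, -39.4).
Normal n = (Station 2→Station 3) × (Station 2→Station 4) = (-26340.4, -29510.2, 89480).
So ∂z/∂x = −n_x/n_z = 0.29437 and ∂z/∂y = −n_y/n_z = 0.32980.
|∇z| = √(a²+b²) = 0.44206, so dip δ = arctan(0.44206) = 23.85°.
True thickness = vertical thickness × cos δ = 44.7 × cos 23.85° = 40.9 m.

40.9 m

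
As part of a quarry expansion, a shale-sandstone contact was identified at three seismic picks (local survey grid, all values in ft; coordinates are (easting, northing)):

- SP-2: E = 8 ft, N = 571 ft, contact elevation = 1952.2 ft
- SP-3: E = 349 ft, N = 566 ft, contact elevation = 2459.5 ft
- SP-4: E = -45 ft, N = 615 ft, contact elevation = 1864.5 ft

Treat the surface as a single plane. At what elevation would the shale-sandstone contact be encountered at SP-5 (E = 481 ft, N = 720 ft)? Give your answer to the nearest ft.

2624 ft

Let the plane be z = a·E + b·N + c.
SP-3−SP-2: 341a − 5b = 507.3;  SP-4−SP-2: −53a + 44b = −87.7.
Solving gives a = 1.48468, b = −0.20482.
Then c = 1952.2 − a·8 − b·571 = 2057.27.
At (481, 720): z = 714.1 − 147.5 + 2057.27 = 2623.9 ft.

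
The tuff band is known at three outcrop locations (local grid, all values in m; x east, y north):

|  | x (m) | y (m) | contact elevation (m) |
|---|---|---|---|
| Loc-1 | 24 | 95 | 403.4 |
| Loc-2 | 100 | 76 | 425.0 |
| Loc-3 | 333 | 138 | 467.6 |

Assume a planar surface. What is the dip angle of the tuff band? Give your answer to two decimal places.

17.03°

Two edge vectors: Loc-1→Loc-2 = (76, -19, 21.6), Loc-1→Loc-3 = (309, 43, 64.2).
Normal n = (Loc-1→Loc-2) × (Loc-1→Loc-3) = (-2148.6, 1795.2, 9139).
So ∂z/∂x = −n_x/n_z = 0.23510 and ∂z/∂y = −n_y/n_z = −0.19643.
Gradient magnitude |∇z| = √(a² + b²) = √(0.05527 + 0.03859) = 0.30636.
True dip = arctan(0.30636) = 17.03°, dipping toward NW (azimuth ≈ 310°).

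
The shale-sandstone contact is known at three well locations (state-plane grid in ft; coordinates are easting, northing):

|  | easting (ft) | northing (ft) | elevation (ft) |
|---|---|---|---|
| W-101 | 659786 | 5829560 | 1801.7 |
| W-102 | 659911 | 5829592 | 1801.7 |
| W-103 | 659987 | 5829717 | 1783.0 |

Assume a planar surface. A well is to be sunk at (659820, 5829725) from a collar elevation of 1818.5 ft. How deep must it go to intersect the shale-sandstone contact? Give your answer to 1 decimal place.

44.5 ft

Let the plane be z = a·easting + b·northing + c.
W-102−W-101: 125a + 32b = 0;  W-103−W-101: 201a + 157b = −18.7.
Solving gives a = 0.045357386, b = −0.177177291.
Then c = 1801.7 − a·659786 − b·5829560 = 1004741.18.
At (659820, 5829725): z_contact = 29927.71 − 1032894.88 + 1004741.18 = 1774.01 ft.
Depth below ground = 1818.5 − 1774.01 = 44.5 ft.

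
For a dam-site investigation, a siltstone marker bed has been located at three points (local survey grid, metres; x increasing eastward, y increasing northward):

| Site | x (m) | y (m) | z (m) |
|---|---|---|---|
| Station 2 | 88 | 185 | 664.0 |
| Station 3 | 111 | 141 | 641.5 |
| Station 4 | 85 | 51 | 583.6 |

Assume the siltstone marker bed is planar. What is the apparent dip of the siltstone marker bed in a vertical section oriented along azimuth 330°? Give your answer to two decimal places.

23.52°

Let the plane be z = a·x + b·y + c.
Station 3−Station 2: 23a − 44b = −22.5;  Station 4−Station 2: −3a − 134b = −80.4.
Solving gives a = 0.16260, b = 0.59636.
Unit vector along 330° is (sin 330°, cos 330°) = (-0.5000, 0.8660).
Slope in that direction = a·(-0.5000) + b·(0.8660) = 0.43516.
Apparent dip = arctan|0.43516| = 23.52° (true dip is 31.7°, so apparent ≤ true as expected).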